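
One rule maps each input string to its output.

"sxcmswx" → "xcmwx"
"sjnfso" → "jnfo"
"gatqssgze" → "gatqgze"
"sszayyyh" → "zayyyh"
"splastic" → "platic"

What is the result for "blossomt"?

Rule — remove every "s".
Applying that to "blossomt" gives "bloomt".

bloomt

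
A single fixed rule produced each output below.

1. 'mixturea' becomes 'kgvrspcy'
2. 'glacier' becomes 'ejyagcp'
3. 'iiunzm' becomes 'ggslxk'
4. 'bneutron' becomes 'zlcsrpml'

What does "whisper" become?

Rule — shift every letter 2 places backward in the alphabet (wrapping around).
Applying that to "whisper" gives "ufgqncp".

ufgqncp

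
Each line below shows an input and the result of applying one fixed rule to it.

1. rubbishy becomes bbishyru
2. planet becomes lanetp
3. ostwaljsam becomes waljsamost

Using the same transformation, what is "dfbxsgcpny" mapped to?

In each case the input is transformed by: move the last 2 characters to the front (rotate right by 2), then swap the front and back halves of the string.
"dfbxsgcpny" → "nydfbxsgcp" → "xsgcpnydfb".

xsgcpnydfb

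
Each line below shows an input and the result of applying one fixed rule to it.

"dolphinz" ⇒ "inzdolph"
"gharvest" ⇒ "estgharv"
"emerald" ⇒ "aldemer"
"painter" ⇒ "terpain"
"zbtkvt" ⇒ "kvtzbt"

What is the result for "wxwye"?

wyewx

What's happening: move the last 3 characters to the front (rotate right by 3).
Applying that to "wxwye" gives "wyewx".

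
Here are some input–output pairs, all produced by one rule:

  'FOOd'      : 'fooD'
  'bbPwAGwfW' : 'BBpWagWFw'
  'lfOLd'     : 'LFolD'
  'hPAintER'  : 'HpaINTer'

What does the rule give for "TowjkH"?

tOWJKh

The rule is to flip the case of every letter.
For "TowjkH" the result is "tOWJKh".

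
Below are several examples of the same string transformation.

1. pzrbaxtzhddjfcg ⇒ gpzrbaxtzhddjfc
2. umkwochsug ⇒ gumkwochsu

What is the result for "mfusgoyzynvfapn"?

nmfusgoyzynvfap

In each case the input is transformed by: move the last character to the front.
Applying that to "mfusgoyzynvfapn" gives "nmfusgoyzynvfap".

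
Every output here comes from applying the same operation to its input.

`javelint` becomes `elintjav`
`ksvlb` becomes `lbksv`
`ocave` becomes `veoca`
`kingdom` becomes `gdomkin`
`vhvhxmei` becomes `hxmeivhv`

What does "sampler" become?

Looking at the pairs, the operation is to move the first 3 characters to the end (rotate left by 3).
Doing the same to "sampler": "plersam".

plersam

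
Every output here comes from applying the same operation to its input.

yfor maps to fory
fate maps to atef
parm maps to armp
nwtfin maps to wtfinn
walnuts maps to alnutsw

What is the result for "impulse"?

mpulsei

The transformation: move the first character to the end.
"impulse" → "mpulsei".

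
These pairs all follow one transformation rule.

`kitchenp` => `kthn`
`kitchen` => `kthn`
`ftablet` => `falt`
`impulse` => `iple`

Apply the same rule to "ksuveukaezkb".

kuekek

Rule — keep every other character starting from the first (positions 1st, 3rd, 5th, ...).
Doing the same to "ksuveukaezkb": "kuekek".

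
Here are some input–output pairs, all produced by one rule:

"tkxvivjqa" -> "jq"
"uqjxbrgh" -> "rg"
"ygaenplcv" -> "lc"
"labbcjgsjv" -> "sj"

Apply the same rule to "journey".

Rule — move the last 3 characters to the front (rotate right by 3), then keep only the first 2 characters.
"journey" → "neyjour" → "ne".

ne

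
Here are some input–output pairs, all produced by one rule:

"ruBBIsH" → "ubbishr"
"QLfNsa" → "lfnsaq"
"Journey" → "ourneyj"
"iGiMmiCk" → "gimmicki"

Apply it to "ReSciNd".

escindr

The transformation: move the first character to the end, then convert every letter to lowercase.
"ReSciNd" → "eSciNdR" → "escindr".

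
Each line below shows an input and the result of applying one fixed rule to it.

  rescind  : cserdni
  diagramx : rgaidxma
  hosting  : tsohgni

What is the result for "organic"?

agrocin

What's happening: move the last 3 characters to the front (rotate right by 3), then reverse the string.
"organic" → "nicorga" → "agrocin".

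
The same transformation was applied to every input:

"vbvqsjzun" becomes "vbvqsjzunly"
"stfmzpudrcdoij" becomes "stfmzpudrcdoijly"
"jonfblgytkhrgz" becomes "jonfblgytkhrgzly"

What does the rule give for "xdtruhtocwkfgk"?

Looking at the pairs, the operation is to append "ly".
On "xdtruhtocwkfgk" that produces "xdtruhtocwkfgkly".

xdtruhtocwkfgkly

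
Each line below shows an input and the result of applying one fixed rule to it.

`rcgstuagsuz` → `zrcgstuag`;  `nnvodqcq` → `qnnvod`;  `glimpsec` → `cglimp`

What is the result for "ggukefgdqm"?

mggukefg

The transformation: move the last 3 characters to the front (rotate right by 3), then delete the first 2 characters.
On "ggukefgdqm": the first step gives "dqmggukefg", and the second then gives "mggukefg".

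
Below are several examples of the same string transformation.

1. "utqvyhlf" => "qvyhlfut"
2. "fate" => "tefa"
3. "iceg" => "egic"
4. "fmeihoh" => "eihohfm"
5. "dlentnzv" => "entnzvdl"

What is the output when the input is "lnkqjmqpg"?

Each output is the input with this applied: move the first 2 characters to the end (rotate left by 2).
On "lnkqjmqpg" that produces "kqjmqpgln".

kqjmqpgln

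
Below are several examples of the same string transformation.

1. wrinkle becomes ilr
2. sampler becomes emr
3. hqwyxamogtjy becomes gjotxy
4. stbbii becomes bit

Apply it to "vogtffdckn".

The transformation: sort the characters into alphabetical order, then keep every other character starting from the second (positions 2nd, 4th, 6th, ...).
On "vogtffdckn": the first step gives "cdffgknotv", and the second then gives "dfkov".

dfkov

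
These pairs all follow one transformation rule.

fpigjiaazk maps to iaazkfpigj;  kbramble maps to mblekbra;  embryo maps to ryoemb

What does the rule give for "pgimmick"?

In each case the input is transformed by: swap the front and back halves of the string.
So "pgimmick" becomes "mickpgim".

mickpgim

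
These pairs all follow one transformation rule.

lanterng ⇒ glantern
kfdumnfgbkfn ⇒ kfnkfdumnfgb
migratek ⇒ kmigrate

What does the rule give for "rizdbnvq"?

qrizdbnv

Looking at the pairs, the operation is to move the first 3 characters to the end (rotate left by 3), then swap the front and back halves of the string.
Working it through for "rizdbnvq": intermediate "dbnvqriz", final "qrizdbnv".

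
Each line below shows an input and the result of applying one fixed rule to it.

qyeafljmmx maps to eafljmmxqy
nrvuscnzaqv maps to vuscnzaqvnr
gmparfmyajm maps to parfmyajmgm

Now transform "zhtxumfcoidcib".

The rule is to move the first 2 characters to the end (rotate left by 2).
So "zhtxumfcoidcib" becomes "txumfcoidcibzh".

txumfcoidcibzh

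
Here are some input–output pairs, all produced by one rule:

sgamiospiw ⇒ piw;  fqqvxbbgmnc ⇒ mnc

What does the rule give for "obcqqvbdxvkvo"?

kvo

Rule — keep only the last 3 characters.
Applying that to "obcqqvbdxvkvo" gives "kvo".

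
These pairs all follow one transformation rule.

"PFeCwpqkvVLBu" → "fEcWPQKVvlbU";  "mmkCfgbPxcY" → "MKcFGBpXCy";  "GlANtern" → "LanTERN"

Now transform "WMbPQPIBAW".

Looking at the pairs, the operation is to delete the first character, then flip the case of every letter.
For "WMbPQPIBAW" the result is "mBpqpibaw".

mBpqpibaw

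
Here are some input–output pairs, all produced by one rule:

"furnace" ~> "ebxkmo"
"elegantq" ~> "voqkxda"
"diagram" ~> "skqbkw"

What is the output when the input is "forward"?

ybgkbn

Each output is the input with this applied: delete the first character, then shift every letter 10 places forward in the alphabet (wrapping around).
On "forward": the first step gives "orward", and the second then gives "ybgkbn".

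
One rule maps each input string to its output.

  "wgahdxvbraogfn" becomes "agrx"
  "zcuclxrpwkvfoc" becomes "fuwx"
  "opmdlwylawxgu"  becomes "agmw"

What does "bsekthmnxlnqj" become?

ehqx

What's happening: keep one character in every 3, starting at position 3 (positions 3rd, 6th, 9th, ...), then sort the characters into alphabetical order.
On "bsekthmnxlnqj": the first step gives "ehxq", and the second then gives "ehqx".
(Check on "wgahdxvbraogfn": → "axrg" → "agrx" ✓)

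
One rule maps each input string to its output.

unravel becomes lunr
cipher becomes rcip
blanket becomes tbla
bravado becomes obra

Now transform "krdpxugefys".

skrd

In each case the input is transformed by: move the last character to the front, then keep only the first 4 characters.
Working it through for "krdpxugefys": intermediate "skrdpxugefy", final "skrd".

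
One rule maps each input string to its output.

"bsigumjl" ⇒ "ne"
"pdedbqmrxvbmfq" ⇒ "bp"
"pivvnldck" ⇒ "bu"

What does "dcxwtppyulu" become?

po

The pattern: shift every letter 12 places forward in the alphabet (wrapping around), then keep only the first 2 characters.
"dcxwtppyulu" → "po".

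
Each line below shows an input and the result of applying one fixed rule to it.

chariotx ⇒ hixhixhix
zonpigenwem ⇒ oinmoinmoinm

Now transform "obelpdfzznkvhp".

bpzkpbpzkpbpzkp

The transformation: keep one character in every 3, starting at position 2 (positions 2nd, 5th, 8th, ...), then write the whole string 3 times in a row.
Starting from "obelpdfzznkvhp": after the first operation, "bpzkp"; after the second, "bpzkpbpzkpbpzkp".
(Check on "chariotx": → "hix" → "hixhixhix" ✓)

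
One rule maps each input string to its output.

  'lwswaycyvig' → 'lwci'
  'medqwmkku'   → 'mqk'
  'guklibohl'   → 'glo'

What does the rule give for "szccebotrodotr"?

What's happening: keep one character in every 3, starting at position 1 (positions 1st, 4th, 7th, ...).
For "szccebotrodotr" the result is "scoot".

scoot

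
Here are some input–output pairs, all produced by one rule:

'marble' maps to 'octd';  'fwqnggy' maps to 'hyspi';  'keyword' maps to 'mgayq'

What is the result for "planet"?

Rule — shift every letter 2 places forward in the alphabet (wrapping around), then delete the last 2 characters.
Working it through for "planet": intermediate "rncpgv", final "rncp".

rncp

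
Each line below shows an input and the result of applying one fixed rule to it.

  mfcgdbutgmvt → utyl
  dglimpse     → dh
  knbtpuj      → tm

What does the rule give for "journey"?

mw

Looking at the pairs, the operation is to keep one character in every 3, starting at position 3 (positions 3rd, 6th, 9th, ...), then shift every letter 8 places backward in the alphabet (wrapping around).
"journey" → "ue" → "mw".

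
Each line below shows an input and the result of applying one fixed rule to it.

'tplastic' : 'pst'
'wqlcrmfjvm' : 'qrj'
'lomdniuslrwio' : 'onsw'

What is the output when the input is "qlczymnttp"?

The pattern: swap the first and last characters, then keep one character in every 3, starting at position 2 (positions 2nd, 5th, 8th, ...).
Working it through for "qlczymnttp": intermediate "plczymnttq", final "lyt".

lyt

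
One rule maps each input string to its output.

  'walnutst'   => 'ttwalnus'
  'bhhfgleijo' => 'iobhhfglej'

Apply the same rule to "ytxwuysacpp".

What's happening: move the last 2 characters to the front (rotate right by 2), then swap the first and last characters.
"ytxwuysacpp" → "ppytxwuysac" → "cpytxwuysap".

cpytxwuysap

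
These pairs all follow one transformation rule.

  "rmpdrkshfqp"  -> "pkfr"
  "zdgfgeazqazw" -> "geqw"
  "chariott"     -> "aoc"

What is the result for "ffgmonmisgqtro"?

Each output is the input with this applied: move the first character to the end, then keep one character in every 3, starting at position 2 (positions 2nd, 5th, 8th, ...).
On "ffgmonmisgqtro": the first step gives "fgmonmisgqtrof", and the second then gives "gnstf".
(Check on "zdgfgeazqazw": → "dgfgeazqazwz" → "geqw" ✓)

gnstf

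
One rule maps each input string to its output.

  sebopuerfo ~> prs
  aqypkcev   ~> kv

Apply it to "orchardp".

ap

In each case the input is transformed by: move the first 2 characters to the end (rotate left by 2), then keep one character in every 3, starting at position 3 (positions 3rd, 6th, 9th, ...).
Doing the same to "orchardp": "ap".
(Check on "aqypkcev": → "ypkcevaq" → "kv" ✓)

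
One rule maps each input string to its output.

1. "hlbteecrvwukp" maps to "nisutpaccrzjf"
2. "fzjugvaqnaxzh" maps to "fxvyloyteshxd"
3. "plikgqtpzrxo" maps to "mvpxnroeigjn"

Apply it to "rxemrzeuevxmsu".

Rule — shift every letter 2 places backward in the alphabet (wrapping around), then reverse the string.
Applying both steps to "rxemrzeuevxmsu": "pvckpxcsctvkqs", then "sqkvtcscxpkcvp".

sqkvtcscxpkcvp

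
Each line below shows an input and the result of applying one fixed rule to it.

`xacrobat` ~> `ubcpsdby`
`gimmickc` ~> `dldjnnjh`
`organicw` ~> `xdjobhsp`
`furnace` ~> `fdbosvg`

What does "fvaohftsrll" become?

mmstugipbwg

In each case the input is transformed by: shift every letter 1 place forward in the alphabet (wrapping around), then reverse the string.
Applying that to "fvaohftsrll" gives "mmstugipbwg".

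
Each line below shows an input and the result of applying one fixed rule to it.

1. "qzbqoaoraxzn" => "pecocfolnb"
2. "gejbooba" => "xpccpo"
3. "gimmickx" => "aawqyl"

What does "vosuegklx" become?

gisuyzl

Looking at the pairs, the operation is to delete the first 2 characters, then shift every letter 12 places backward in the alphabet (wrapping around).
Starting from "vosuegklx": after the first operation, "suegklx"; after the second, "gisuyzl".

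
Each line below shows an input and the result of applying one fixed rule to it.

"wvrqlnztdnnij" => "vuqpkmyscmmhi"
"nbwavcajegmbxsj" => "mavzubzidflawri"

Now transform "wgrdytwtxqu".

vfqcxsvswpt

In each case the input is transformed by: shift every letter 1 place backward in the alphabet (wrapping around).
For "wgrdytwtxqu" the result is "vfqcxsvswpt".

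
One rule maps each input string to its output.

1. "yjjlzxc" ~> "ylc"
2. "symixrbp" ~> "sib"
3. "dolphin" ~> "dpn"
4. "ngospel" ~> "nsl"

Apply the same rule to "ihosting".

isn

What's happening: keep one character in every 3, starting at position 1 (positions 1st, 4th, 7th, ...).
For "ihosting" the result is "isn".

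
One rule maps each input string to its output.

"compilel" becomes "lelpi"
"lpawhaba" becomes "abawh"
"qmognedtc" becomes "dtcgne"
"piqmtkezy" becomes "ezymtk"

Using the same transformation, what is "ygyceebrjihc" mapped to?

ihcceebrj

Looking at the pairs, the operation is to delete the first 3 characters, then move the last 3 characters to the front (rotate right by 3).
Starting from "ygyceebrjihc": after the first operation, "ceebrjihc"; after the second, "ihcceebrj".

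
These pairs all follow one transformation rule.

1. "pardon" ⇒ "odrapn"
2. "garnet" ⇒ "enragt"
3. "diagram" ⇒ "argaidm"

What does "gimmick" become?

cimmigk

The transformation: reverse the string, then move the first character to the end.
Doing the same to "gimmick": "cimmigk".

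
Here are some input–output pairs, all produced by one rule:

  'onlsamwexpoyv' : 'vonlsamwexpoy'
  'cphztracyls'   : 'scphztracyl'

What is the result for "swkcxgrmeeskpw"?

wswkcxgrmeeskp

The transformation: move the last character to the front.
For "swkcxgrmeeskpw" the result is "wswkcxgrmeeskp".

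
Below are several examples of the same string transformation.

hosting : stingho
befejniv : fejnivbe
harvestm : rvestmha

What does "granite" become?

The rule is to move the first 2 characters to the end (rotate left by 2).
For "granite" the result is "anitegr".

anitegr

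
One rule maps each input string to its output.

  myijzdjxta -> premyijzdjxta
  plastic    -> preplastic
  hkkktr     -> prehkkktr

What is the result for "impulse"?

Each output is the input with this applied: prepend "pre".
Applying that to "impulse" gives "preimpulse".

preimpulse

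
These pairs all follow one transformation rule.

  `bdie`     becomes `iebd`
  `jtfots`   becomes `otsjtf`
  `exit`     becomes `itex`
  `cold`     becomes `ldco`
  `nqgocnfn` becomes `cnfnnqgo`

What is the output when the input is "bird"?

The pattern: swap the front and back halves of the string.
"bird" → "rdbi".

rdbi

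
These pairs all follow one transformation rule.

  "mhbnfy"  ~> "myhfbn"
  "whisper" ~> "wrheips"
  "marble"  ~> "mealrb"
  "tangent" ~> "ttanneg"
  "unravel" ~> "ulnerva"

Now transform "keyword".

In each case the input is transformed by: take characters alternately from the front and the back (1st, last, 2nd, 2nd-last, ...).
Applying that to "keyword" gives "kderyow".

kderyow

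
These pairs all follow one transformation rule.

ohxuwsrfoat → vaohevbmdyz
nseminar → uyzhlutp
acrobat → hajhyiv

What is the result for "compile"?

jlvstpw

The rule is to shift every letter 7 places forward in the alphabet (wrapping around), then take characters alternately from the front and the back (1st, last, 2nd, 2nd-last, ...).
Starting from "compile": after the first operation, "jvtwpsl"; after the second, "jlvstpw".
(Check on "nseminar": → "uzltpuhy" → "uyzhlutp" ✓)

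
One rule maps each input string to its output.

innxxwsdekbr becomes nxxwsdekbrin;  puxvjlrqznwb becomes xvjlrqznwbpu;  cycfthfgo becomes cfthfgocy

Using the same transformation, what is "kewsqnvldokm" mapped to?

Looking at the pairs, the operation is to move the first 2 characters to the end (rotate left by 2).
On "kewsqnvldokm" that produces "wsqnvldokmke".

wsqnvldokmke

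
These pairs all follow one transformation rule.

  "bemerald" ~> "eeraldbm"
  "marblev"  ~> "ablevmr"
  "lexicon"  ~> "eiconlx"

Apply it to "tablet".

alettb

Looking at the pairs, the operation is to move the first 2 characters to the end (rotate left by 2), then swap the first and last characters.
On "tablet": the first step gives "bletta", and the second then gives "alettb".
(Check on "marblev": → "rblevma" → "ablevmr" ✓)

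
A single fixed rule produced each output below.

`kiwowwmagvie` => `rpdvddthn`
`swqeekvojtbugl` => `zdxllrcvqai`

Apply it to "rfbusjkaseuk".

ymibzqrhz

What's happening: shift every letter 7 places forward in the alphabet (wrapping around), then delete the last 3 characters.
On "rfbusjkaseuk": the first step gives "ymibzqrhzlbr", and the second then gives "ymibzqrhz".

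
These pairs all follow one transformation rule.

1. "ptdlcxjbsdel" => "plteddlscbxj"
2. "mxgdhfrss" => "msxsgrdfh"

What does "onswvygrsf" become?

ofnssrwgvy

Rule — take characters alternately from the front and the back (1st, last, 2nd, 2nd-last, ...).
On "onswvygrsf" that produces "ofnssrwgvy".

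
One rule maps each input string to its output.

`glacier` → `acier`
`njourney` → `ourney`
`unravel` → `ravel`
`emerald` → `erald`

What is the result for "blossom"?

The pattern: delete the first 2 characters.
Applying that to "blossom" gives "ossom".

ossom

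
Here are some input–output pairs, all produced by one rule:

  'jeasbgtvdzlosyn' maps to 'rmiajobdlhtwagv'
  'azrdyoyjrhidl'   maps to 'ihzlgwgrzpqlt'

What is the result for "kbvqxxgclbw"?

The pattern: shift every letter 8 places forward in the alphabet (wrapping around).
Doing the same to "kbvqxxgclbw": "sjdyffoktje".

sjdyffoktje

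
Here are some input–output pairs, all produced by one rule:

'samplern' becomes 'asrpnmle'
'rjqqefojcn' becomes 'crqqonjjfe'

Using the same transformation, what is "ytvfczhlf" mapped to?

What's happening: sort the characters into reverse alphabetical order, then move the last character to the front.
Working it through for "ytvfczhlf": intermediate "zyvtlhffc", final "czyvtlhff".
(Check on "rjqqefojcn": → "rqqonjjfec" → "crqqonjjfe" ✓)

czyvtlhff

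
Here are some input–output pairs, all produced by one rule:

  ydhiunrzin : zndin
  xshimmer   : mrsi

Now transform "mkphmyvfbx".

Looking at the pairs, the operation is to move the last 3 characters to the front (rotate right by 3), then keep every other character starting from the first (positions 1st, 3rd, 5th, ...).
For "mkphmyvfbx", step one produces "fbxmkphmyv"; step two turns that into "fxkhy".
(Check on "xshimmer": → "merxshim" → "mrsi" ✓)

fxkhy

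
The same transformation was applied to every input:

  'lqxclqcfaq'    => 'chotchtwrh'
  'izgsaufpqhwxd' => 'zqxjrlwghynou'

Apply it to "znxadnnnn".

The rule is to shift every letter 9 places backward in the alphabet (wrapping around).
"znxadnnnn" → "qeorueeee".

qeorueeee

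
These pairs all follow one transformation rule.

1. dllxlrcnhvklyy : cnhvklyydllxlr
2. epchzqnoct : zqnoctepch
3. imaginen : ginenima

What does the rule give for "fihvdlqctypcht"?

qctypchtfihvdl

Looking at the pairs, the operation is to move the last character to the front, then swap the front and back halves of the string.
For "fihvdlqctypcht", step one produces "tfihvdlqctypch"; step two turns that into "qctypchtfihvdl".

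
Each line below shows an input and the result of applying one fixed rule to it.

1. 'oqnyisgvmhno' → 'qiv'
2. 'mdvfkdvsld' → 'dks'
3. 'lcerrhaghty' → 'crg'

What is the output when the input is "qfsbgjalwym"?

fgl

The rule is to delete the last 2 characters, then keep one character in every 3, starting at position 2 (positions 2nd, 5th, 8th, ...).
Doing the same to "qfsbgjalwym": "fgl".
(Check on "lcerrhaghty": → "lcerrhagh" → "crg" ✓)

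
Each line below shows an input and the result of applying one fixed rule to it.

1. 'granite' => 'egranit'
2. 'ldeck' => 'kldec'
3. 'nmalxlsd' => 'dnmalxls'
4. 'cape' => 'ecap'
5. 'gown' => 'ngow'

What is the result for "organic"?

Rule — move the last character to the front.
"organic" → "corgani".

corgani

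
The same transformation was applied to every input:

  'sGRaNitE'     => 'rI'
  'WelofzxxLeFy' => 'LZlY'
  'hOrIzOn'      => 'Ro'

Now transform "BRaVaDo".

Ad

Rule — keep one character in every 3, starting at position 3 (positions 3rd, 6th, 9th, ...), then flip the case of every letter.
"BRaVaDo" → "aD" → "Ad".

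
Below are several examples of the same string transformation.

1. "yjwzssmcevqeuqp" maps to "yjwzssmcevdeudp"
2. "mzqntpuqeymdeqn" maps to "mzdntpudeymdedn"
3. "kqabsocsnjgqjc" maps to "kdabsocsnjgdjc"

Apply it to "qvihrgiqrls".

dvihrgidrls

Rule — replace every "q" with "d".
On "qvihrgiqrls" that produces "dvihrgidrls".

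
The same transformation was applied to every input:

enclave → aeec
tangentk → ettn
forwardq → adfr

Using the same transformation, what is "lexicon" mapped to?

cnlx

What's happening: keep every other character starting from the first (positions 1st, 3rd, 5th, ...), then swap the front and back halves of the string.
Starting from "lexicon": after the first operation, "lxcn"; after the second, "cnlx".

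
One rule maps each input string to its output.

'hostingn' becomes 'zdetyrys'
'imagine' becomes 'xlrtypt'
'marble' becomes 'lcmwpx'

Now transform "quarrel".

flccpwb

The rule is to move the first character to the end, then shift every letter 11 places forward in the alphabet (wrapping around).
Starting from "quarrel": after the first operation, "uarrelq"; after the second, "flccpwb".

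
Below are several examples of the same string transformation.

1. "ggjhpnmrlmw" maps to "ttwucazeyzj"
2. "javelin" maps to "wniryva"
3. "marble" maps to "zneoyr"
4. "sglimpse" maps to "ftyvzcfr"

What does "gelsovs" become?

Looking at the pairs, the operation is to shift every letter 13 places forward in the alphabet (wrapping around) — i.e. ROT13.
On "gelsovs" that produces "tryfbif".

tryfbif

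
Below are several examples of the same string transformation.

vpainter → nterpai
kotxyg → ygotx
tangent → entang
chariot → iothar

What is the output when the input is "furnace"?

In each case the input is transformed by: delete the first character, then move the first 3 characters to the end (rotate left by 3).
Applying both steps to "furnace": "urnace", then "aceurn".

aceurn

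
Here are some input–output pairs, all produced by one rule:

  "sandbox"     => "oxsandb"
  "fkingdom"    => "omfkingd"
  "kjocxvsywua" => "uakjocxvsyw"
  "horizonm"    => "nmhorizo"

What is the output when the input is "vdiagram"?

The transformation: move the last 2 characters to the front (rotate right by 2).
"vdiagram" → "amvdiagr".

amvdiagr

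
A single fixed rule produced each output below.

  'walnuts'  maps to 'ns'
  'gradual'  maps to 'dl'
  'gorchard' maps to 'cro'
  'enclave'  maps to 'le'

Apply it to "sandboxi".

dxa

In each case the input is transformed by: move the first 2 characters to the end (rotate left by 2), then keep one character in every 3, starting at position 2 (positions 2nd, 5th, 8th, ...).
"sandboxi" → "ndboxisa" → "dxa".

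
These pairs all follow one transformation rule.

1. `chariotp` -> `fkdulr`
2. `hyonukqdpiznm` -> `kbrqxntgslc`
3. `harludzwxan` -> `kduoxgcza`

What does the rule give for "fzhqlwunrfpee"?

icktozxquis

The pattern: shift every letter 3 places forward in the alphabet (wrapping around), then delete the last 2 characters.
On "fzhqlwunrfpee": the first step gives "icktozxquishh", and the second then gives "icktozxquis".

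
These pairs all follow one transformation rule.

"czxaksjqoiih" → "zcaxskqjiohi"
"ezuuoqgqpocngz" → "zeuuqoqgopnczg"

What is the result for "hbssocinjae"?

bhssconiaje

The pattern: swap each adjacent pair of characters (1↔2, 3↔4, ...).
Doing the same to "hbssocinjae": "bhssconiaje".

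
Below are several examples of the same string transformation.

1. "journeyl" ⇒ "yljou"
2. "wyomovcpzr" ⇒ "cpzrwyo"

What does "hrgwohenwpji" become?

enwpjihrg

Each output is the input with this applied: move the first 3 characters to the end (rotate left by 3), then delete the first 3 characters.
"hrgwohenwpji" → "enwpjihrg".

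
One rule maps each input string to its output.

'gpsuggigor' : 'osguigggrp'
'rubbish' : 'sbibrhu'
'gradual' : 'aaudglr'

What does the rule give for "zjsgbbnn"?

In each case the input is transformed by: take characters alternately from the front and the back (1st, last, 2nd, 2nd-last, ...), then move the first 3 characters to the end (rotate left by 3).
Starting from "zjsgbbnn": after the first operation, "znjnsbgb"; after the second, "nsbgbznj".

nsbgbznj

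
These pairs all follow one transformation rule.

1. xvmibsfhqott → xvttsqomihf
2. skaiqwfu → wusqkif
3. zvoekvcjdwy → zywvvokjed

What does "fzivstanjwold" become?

The rule is to sort the characters into reverse alphabetical order, then delete the last character.
On "fzivstanjwold": the first step gives "zwvtsonljifda", and the second then gives "zwvtsonljifd".
(Check on "skaiqwfu": → "wusqkifa" → "wusqkif" ✓)

zwvtsonljifd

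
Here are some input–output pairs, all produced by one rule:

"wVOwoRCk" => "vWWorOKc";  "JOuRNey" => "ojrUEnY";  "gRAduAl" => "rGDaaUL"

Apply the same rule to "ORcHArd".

rohCRaD

What's happening: flip the case of every letter, then swap each adjacent pair of characters (1↔2, 3↔4, ...).
Applying both steps to "ORcHArd": "orChaRD", then "rohCRaD".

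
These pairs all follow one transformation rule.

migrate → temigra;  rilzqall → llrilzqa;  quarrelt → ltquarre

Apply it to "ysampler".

erysampl

The pattern: move the last 2 characters to the front (rotate right by 2).
On "ysampler" that produces "erysampl".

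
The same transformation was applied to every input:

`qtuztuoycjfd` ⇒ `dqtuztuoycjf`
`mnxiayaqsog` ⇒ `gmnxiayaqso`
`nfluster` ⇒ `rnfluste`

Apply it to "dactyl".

The rule is to move the last character to the front.
"dactyl" → "ldacty".

ldacty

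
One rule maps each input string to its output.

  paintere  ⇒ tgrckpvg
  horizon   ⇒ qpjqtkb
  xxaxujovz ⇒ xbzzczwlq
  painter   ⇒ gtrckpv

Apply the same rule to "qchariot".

Looking at the pairs, the operation is to shift every letter 2 places forward in the alphabet (wrapping around), then move the last 2 characters to the front (rotate right by 2).
On "qchariot": the first step gives "sejctkqv", and the second then gives "qvsejctk".
(Check on "horizon": → "jqtkbqp" → "qpjqtkb" ✓)

qvsejctk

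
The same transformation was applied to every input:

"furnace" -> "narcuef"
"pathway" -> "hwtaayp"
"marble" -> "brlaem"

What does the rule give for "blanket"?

The transformation: take characters alternately from the front and the back (1st, last, 2nd, 2nd-last, ...), then reverse the string.
"blanket" → "btleakn" → "nkaeltb".

nkaeltb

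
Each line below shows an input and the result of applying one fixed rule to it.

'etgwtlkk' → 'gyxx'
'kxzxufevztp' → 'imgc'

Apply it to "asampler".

The transformation: shift every letter 13 places forward in the alphabet (wrapping around) — i.e. ROT13, then keep only the last 4 characters.
Working it through for "asampler": intermediate "nfnzcyre", final "cyre".
(Check on "etgwtlkk": → "rgtjgyxx" → "gyxx" ✓)

cyre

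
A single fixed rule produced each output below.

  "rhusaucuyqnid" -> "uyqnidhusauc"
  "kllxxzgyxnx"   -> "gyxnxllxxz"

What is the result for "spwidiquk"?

iqukpwid

Looking at the pairs, the operation is to delete the first character, then swap the front and back halves of the string.
Working it through for "spwidiquk": intermediate "pwidiquk", final "iqukpwid".
(Check on "kllxxzgyxnx": → "llxxzgyxnx" → "gyxnxllxxz" ✓)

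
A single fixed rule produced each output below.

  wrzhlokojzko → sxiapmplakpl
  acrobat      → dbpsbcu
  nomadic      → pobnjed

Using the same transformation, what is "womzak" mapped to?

pxanlb

The rule is to shift every letter 1 place forward in the alphabet (wrapping around), then swap each adjacent pair of characters (1↔2, 3↔4, ...).
"womzak" → "xpnabl" → "pxanlb".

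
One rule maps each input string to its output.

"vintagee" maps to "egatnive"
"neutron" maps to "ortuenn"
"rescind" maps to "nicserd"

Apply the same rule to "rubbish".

sibburh

The rule is to move the last character to the front, then reverse the string.
"rubbish" → "sibburh".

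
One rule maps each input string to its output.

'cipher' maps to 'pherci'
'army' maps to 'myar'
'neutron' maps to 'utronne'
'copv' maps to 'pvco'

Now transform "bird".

rdbi

Looking at the pairs, the operation is to move the first 2 characters to the end (rotate left by 2).
For "bird" the result is "rdbi".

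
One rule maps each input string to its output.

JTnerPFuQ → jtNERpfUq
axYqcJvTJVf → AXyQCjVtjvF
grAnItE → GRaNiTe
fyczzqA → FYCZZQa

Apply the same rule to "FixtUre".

The pattern: flip the case of every letter.
On "FixtUre" that produces "fIXTuRE".

fIXTuRE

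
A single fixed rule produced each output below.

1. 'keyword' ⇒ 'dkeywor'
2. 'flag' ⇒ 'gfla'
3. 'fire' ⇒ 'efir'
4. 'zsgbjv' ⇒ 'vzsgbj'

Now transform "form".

mfor

The rule is to move the last character to the front.
For "form" the result is "mfor".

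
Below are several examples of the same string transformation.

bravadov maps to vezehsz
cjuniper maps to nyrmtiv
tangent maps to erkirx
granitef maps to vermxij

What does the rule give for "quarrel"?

The transformation: shift every letter 4 places forward in the alphabet (wrapping around), then delete the first character.
Applying that to "quarrel" gives "yevvip".

yevvip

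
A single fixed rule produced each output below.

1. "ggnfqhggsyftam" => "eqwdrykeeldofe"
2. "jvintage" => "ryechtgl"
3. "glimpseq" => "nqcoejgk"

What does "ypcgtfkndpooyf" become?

The transformation: shift every letter 2 places backward in the alphabet (wrapping around), then swap the front and back halves of the string.
Starting from "ypcgtfkndpooyf": after the first operation, "wnaerdilbnmmwd"; after the second, "lbnmmwdwnaerdi".

lbnmmwdwnaerdi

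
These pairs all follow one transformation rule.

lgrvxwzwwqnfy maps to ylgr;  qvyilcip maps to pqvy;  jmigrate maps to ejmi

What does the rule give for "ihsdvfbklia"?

In each case the input is transformed by: move the last character to the front, then keep only the first 4 characters.
"ihsdvfbklia" → "aihsdvfbkli" → "aihs".

aihs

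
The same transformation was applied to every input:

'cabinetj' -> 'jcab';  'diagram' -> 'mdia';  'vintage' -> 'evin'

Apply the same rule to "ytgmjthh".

hytg

The transformation: move the first 3 characters to the end (rotate left by 3), then keep only the last 4 characters.
For "ytgmjthh" the result is "hytg".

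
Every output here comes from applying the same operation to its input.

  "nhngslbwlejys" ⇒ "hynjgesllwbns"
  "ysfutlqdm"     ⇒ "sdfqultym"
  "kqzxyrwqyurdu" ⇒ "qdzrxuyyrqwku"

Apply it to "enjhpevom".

The rule is to take characters alternately from the front and the back (1st, last, 2nd, 2nd-last, ...), then move the first 2 characters to the end (rotate left by 2).
"enjhpevom" → "emnojvhep" → "nojvhepem".

nojvhepem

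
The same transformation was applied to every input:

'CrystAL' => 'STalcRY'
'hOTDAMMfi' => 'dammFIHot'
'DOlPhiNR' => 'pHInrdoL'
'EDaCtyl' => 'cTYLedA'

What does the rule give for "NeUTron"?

Looking at the pairs, the operation is to flip the case of every letter, then move the first 3 characters to the end (rotate left by 3).
"NeUTron" → "nEutRON" → "tRONnEu".
(Check on "hOTDAMMfi": → "HotdammFI" → "dammFIHot" ✓)

tRONnEu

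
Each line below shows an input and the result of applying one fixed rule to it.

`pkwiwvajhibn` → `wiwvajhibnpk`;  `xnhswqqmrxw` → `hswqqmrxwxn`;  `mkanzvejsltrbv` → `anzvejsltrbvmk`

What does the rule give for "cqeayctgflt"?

eayctgfltcq

Each output is the input with this applied: move the first 2 characters to the end (rotate left by 2).
"cqeayctgflt" → "eayctgfltcq".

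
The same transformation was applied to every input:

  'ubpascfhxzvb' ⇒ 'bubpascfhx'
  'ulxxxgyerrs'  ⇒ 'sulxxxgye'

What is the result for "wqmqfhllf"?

fwqmqfh

Rule — move the last character to the front, then delete the last 2 characters.
For "wqmqfhllf", step one produces "fwqmqfhll"; step two turns that into "fwqmqfh".
(Check on "ubpascfhxzvb": → "bubpascfhxzv" → "bubpascfhx" ✓)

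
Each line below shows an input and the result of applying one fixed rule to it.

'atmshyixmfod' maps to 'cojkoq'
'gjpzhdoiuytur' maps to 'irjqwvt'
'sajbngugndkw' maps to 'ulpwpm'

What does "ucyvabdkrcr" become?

The transformation: keep every other character starting from the first (positions 1st, 3rd, 5th, ...), then shift every letter 2 places forward in the alphabet (wrapping around).
So "ucyvabdkrcr" becomes "wacftt".
(Check on "atmshyixmfod": → "amhimo" → "cojkoq" ✓)

wacftt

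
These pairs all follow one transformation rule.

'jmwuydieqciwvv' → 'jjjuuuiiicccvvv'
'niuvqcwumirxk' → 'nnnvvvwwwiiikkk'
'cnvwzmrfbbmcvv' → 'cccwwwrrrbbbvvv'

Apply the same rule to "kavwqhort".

The rule is to keep one character in every 3, starting at position 1 (positions 1st, 4th, 7th, ...), then repeat every character 3 times.
Starting from "kavwqhort": after the first operation, "kwo"; after the second, "kkkwwwooo".

kkkwwwooo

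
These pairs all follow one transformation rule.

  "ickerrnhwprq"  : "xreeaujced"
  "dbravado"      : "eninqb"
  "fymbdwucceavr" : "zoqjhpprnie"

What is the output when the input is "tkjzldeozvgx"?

What's happening: shift every letter 13 places forward in the alphabet (wrapping around) — i.e. ROT13, then delete the first 2 characters.
For "tkjzldeozvgx" the result is "wmyqrbmitk".

wmyqrbmitk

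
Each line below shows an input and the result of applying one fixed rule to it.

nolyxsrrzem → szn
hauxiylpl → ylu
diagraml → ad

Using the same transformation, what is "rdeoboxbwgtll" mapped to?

owld

Looking at the pairs, the operation is to move the first 3 characters to the end (rotate left by 3), then keep one character in every 3, starting at position 3 (positions 3rd, 6th, 9th, ...).
"rdeoboxbwgtll" → "oboxbwgtllrde" → "owld".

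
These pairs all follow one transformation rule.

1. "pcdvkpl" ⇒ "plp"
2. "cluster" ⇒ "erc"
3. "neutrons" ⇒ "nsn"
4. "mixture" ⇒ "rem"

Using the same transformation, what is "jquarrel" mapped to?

elj

In each case the input is transformed by: move the last 2 characters to the front (rotate right by 2), then keep only the first 3 characters.
For "jquarrel", step one produces "eljquarr"; step two turns that into "elj".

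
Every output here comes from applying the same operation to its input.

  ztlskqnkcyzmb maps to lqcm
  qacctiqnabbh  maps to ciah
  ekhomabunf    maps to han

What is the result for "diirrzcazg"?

izz

The transformation: keep one character in every 3, starting at position 3 (positions 3rd, 6th, 9th, ...).
So "diirrzcazg" becomes "izz".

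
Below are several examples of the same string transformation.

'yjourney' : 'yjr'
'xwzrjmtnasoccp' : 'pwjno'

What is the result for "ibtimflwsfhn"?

hbmw

Rule — keep one character in every 3, starting at position 2 (positions 2nd, 5th, 8th, ...), then move the last character to the front.
On "ibtimflwsfhn" that produces "hbmw".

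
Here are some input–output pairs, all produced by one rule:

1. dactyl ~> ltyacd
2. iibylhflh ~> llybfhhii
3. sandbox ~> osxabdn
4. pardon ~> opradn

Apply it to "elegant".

The transformation: sort the characters into alphabetical order, then move the last 3 characters to the front (rotate right by 3).
Applying both steps to "elegant": "aeeglnt", then "lntaeeg".

lntaeeg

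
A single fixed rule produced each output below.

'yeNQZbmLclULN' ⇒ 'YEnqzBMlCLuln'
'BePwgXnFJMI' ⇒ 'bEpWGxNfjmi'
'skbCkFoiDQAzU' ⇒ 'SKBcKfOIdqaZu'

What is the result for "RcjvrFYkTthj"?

rCJVRfyKtTHJ

Looking at the pairs, the operation is to flip the case of every letter.
For "RcjvrFYkTthj" the result is "rCJVRfyKtTHJ".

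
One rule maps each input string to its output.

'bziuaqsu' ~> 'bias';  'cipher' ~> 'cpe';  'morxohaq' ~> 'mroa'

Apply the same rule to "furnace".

The transformation: keep every other character starting from the first (positions 1st, 3rd, 5th, ...).
So "furnace" becomes "frae".

frae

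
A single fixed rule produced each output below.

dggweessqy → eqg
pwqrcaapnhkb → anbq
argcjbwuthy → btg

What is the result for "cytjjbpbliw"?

In each case the input is transformed by: keep one character in every 3, starting at position 3 (positions 3rd, 6th, 9th, ...), then move the first character to the end.
Applying both steps to "cytjjbpbliw": "tbl", then "blt".

blt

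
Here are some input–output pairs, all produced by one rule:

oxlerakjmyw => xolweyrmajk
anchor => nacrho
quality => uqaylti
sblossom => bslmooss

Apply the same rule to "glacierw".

The rule is to move the first character to the end, then take characters alternately from the front and the back (1st, last, 2nd, 2nd-last, ...).
Starting from "glacierw": after the first operation, "lacierwg"; after the second, "lgawcrie".

lgawcrie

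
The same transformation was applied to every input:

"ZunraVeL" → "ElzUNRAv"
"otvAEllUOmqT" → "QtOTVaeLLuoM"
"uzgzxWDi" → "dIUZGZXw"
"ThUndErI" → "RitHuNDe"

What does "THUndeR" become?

The pattern: flip the case of every letter, then move the last 2 characters to the front (rotate right by 2).
For "THUndeR", step one produces "thuNDEr"; step two turns that into "ErthuND".

ErthuND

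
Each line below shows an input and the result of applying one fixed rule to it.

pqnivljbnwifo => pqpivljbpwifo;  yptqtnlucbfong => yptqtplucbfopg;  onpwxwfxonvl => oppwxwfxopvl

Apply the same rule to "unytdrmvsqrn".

upytdrmvsqrp

The transformation: replace every "n" with "p".
"unytdrmvsqrn" → "upytdrmvsqrp".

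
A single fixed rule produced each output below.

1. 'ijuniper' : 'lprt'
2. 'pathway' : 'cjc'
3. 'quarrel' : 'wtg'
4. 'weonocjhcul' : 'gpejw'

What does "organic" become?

tck

In each case the input is transformed by: shift every letter 2 places forward in the alphabet (wrapping around), then keep every other character starting from the second (positions 2nd, 4th, 6th, ...).
On "organic": the first step gives "qticpke", and the second then gives "tck".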